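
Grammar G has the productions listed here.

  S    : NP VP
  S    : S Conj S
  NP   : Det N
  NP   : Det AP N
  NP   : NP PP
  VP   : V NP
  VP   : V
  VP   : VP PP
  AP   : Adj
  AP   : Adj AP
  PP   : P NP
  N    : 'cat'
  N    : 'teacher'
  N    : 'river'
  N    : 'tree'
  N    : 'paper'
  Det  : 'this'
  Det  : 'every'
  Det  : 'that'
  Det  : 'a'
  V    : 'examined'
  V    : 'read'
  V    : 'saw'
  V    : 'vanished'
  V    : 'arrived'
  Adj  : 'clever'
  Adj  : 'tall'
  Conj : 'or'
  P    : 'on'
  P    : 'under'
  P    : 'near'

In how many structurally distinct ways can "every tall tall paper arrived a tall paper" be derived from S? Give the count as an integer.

[S [NP [Det every] [AP [Adj tall] [AP [Adj tall]]] [N paper]] [VP [V arrived] [NP [Det a] [AP [Adj tall]] [N paper]]]]
No rule offers an alternative attachment or grouping for any span, so this is the only derivation.

1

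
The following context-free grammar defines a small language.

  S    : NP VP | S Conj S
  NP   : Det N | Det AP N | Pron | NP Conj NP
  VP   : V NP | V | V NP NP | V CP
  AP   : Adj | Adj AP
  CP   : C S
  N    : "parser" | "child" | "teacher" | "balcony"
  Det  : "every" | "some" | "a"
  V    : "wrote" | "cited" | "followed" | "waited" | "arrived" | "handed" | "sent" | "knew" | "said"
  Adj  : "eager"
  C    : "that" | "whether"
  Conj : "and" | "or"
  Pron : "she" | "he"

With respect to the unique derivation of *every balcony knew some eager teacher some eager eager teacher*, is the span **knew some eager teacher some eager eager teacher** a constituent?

Yes

[S [NP [Det every] [N balcony]] [VP [V knew] [NP [Det some] [AP [Adj eager]] [N teacher]] [NP [Det some] [AP [Adj eager] [AP [Adj eager]]] [N teacher]]]]
The words 'knew some eager teacher some eager eager teacher' are exhaustively dominated by a single VP node (built by VP → V NP NP), so they form a constituent.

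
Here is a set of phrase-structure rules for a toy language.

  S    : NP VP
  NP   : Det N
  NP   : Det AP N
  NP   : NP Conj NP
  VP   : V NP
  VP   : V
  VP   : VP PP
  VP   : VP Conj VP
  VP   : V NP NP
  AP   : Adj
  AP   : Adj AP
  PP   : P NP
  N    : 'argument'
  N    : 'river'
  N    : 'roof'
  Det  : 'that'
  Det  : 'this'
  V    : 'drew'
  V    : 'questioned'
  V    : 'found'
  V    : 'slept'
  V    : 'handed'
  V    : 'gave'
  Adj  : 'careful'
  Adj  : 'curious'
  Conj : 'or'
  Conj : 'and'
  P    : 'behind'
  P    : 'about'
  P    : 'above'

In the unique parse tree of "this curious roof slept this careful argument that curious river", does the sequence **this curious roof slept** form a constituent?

[S [NP [Det this] [AP [Adj curious]] [N roof]] [VP [V slept] [NP [Det this] [AP [Adj careful]] [N argument]] [NP [Det that] [AP [Adj curious]] [N river]]]]
The smallest constituent containing 'this curious roof slept' is the S spanning 'this curious roof slept this careful argument that curious river'; no single node in the tree dominates exactly the given words.

No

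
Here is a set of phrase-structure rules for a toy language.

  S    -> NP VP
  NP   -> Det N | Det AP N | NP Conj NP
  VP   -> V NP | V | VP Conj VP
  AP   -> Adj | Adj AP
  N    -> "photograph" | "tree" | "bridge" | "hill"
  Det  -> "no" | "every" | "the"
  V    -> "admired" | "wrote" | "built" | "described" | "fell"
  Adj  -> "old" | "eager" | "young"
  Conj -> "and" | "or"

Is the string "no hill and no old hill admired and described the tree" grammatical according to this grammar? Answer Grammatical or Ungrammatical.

Grammatical

[S [NP [NP [Det no] [N hill]] [Conj and] [NP [Det no] [AP [Adj old]] [N hill]]] [VP [VP [V admired]] [Conj and] [VP [V described] [NP [Det the] [N tree]]]]]
The bracketing above is licensed at every node by one of the given productions, with S at the root.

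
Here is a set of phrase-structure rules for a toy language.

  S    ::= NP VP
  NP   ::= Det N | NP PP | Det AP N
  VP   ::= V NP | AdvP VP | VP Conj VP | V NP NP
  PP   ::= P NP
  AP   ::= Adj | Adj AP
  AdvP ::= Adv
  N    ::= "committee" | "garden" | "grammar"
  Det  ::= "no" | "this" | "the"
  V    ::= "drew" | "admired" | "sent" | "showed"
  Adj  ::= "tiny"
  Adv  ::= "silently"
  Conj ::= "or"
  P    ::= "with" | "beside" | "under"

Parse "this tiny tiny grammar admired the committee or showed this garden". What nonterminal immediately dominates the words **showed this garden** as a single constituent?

VP

[S [NP [Det this] [AP [Adj tiny] [AP [Adj tiny]]] [N grammar]] [VP [VP [V admired] [NP [Det the] [N committee]]] [Conj or] [VP [V showed] [NP [Det this] [N garden]]]]]
The span 'showed this garden' is the VP node built by VP → V NP.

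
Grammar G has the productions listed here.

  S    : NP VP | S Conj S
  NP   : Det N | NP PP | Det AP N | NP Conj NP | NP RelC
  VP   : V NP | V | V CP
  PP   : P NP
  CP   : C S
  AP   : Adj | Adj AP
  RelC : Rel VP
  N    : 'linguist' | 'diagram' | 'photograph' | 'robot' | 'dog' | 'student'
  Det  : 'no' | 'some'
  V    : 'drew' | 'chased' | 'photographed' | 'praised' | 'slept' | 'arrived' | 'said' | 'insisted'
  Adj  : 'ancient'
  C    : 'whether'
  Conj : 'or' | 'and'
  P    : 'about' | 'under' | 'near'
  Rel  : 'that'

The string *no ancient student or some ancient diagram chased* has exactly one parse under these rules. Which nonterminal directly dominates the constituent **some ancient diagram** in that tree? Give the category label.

S
  NP
    NP
      Det: no
      AP
        Adj: ancient
      N: student
    Conj: or
    NP
      Det: some
      AP
        Adj: ancient
      N: diagram
  VP
    V: chased
The span 'some ancient diagram' is the NP node built by NP → Det AP N.
Its mother is the NP built by NP → NP Conj NP.

NP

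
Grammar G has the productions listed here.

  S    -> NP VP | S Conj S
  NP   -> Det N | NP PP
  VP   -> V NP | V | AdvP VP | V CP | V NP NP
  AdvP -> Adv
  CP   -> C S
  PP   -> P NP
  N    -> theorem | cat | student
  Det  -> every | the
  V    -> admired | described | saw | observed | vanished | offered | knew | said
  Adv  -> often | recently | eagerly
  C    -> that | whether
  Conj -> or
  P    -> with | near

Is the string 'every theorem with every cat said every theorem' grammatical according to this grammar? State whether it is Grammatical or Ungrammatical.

Grammatical

[S [NP [NP [Det every] [N theorem]] [PP [P with] [NP [Det every] [N cat]]]] [VP [V said] [NP [Det every] [N theorem]]]]
Every word is introduced by a lexical rule and the phrasal rules combine the resulting categories into a single S.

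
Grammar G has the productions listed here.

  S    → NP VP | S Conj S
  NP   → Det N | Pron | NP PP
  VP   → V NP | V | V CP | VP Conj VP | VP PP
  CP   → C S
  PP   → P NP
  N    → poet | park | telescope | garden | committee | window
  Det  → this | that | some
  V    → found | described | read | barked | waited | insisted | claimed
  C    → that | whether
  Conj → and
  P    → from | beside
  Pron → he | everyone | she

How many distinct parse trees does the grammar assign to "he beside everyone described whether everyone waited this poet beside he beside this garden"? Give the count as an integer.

Two of the 9 distinct bracketings:
[S [NP [NP [Pron he]] [PP [P beside] [NP [Pron everyone]]]] [VP [V described] [CP [C whether] [S [NP [Pron everyone]] [VP [V waited] [NP [NP [Det this] [N poet]] [PP [P beside] [NP [NP [Pron he]] [PP [P beside] [NP [Det this] [N garden]]]]]]]]]]]
[S [NP [NP [Pron he]] [PP [P beside] [NP [Pron everyone]]]] [VP [V described] [CP [C whether] [S [NP [Pron everyone]] [VP [V waited] [NP [NP [NP [Det this] [N poet]] [PP [P beside] [NP [Pron he]]]] [PP [P beside] [NP [Det this] [N garden]]]]]]]]]
The trees differ in how a recursive rule is bracketed over the same span.

9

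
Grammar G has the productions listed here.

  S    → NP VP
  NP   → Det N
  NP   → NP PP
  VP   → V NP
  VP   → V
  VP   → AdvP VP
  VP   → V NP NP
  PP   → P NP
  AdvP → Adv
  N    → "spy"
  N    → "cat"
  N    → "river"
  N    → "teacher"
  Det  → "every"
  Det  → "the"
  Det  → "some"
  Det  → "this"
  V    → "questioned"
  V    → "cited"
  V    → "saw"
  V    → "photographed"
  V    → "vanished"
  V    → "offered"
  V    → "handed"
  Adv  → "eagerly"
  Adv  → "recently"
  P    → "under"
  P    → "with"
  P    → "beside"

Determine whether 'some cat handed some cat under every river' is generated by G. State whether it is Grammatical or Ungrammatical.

S
  NP
    Det: some
    N: cat
  VP
    V: handed
    NP
      NP
        Det: some
        N: cat
      PP
        P: under
        NP
          Det: every
          N: river
The bracketing above is licensed at every node by one of the given productions, with S at the root.

Grammatical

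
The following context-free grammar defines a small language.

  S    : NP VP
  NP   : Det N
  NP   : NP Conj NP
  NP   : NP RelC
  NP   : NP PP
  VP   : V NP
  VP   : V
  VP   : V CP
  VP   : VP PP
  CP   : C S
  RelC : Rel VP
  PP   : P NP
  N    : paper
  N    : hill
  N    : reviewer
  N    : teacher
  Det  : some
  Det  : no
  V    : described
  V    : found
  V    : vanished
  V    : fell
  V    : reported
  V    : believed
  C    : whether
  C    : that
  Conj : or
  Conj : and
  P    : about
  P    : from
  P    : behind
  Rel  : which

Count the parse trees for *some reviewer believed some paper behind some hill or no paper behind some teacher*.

Two of the 10 distinct bracketings:
[S [NP [Det some] [N reviewer]] [VP [V believed] [NP [NP [NP [Det some] [N paper]] [PP [P behind] [NP [Det some] [N hill]]]] [Conj or] [NP [NP [Det no] [N paper]] [PP [P behind] [NP [Det some] [N teacher]]]]]]]
[S [NP [Det some] [N reviewer]] [VP [V believed] [NP [NP [Det some] [N paper]] [PP [P behind] [NP [NP [Det some] [N hill]] [Conj or] [NP [NP [Det no] [N paper]] [PP [P behind] [NP [Det some] [N teacher]]]]]]]]]
The trees differ in how a recursive rule is bracketed over the same span.

10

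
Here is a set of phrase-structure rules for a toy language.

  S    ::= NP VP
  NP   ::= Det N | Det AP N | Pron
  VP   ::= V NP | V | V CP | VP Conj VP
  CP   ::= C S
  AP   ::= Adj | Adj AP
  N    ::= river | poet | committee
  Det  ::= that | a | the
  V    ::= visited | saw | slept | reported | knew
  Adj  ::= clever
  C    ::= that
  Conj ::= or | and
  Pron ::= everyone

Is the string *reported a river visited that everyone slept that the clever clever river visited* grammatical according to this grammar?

For S → NP VP, no prefix of the string parses as an NP.

Ungrammatical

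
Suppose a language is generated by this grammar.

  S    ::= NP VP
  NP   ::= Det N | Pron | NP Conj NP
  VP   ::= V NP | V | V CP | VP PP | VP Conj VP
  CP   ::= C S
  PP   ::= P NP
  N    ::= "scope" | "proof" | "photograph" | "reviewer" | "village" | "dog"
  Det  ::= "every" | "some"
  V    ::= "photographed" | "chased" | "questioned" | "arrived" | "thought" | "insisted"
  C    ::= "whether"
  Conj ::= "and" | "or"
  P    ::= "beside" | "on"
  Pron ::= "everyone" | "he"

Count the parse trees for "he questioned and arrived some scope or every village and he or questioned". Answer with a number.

4

Two of the 4 distinct bracketings:
[S [NP [Pron he]] [VP [VP [V questioned]] [Conj and] [VP [VP [V arrived] [NP [NP [Det some] [N scope]] [Conj or] [NP [NP [Det every] [N village]] [Conj and] [NP [Pron he]]]]] [Conj or] [VP [V questioned]]]]]
[S [NP [Pron he]] [VP [VP [V questioned]] [Conj and] [VP [VP [V arrived] [NP [NP [NP [Det some] [N scope]] [Conj or] [NP [Det every] [N village]]] [Conj and] [NP [Pron he]]]] [Conj or] [VP [V questioned]]]]]
The trees differ in how a recursive rule is bracketed over the same span.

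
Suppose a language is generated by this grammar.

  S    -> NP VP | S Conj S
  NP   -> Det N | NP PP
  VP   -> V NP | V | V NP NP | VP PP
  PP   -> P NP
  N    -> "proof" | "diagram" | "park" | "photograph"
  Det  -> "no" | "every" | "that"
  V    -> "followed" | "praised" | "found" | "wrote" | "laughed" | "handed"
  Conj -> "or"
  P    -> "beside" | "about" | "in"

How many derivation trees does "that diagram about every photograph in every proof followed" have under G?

2

The two bracketings:
[S [NP [NP [Det that] [N diagram]] [PP [P about] [NP [NP [Det every] [N photograph]] [PP [P in] [NP [Det every] [N proof]]]]]] [VP [V followed]]]
[S [NP [NP [NP [Det that] [N diagram]] [PP [P about] [NP [Det every] [N photograph]]]] [PP [P in] [NP [Det every] [N proof]]]] [VP [V followed]]]
The trees differ in how a recursive rule is bracketed over the same span.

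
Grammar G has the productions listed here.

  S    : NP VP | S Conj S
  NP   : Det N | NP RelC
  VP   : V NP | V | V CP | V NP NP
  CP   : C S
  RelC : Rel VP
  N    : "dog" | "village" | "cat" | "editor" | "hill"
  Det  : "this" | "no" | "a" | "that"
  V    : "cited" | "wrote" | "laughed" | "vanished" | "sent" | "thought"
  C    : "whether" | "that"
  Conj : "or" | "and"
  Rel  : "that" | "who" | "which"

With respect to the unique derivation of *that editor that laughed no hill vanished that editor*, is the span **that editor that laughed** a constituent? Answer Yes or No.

[S [NP [NP [Det that] [N editor]] [RelC [Rel that] [VP [V laughed] [NP [Det no] [N hill]]]]] [VP [V vanished] [NP [Det that] [N editor]]]]
The smallest constituent containing 'that editor that laughed' is the NP spanning 'that editor that laughed no hill'; no single node in the tree dominates exactly the given words.

No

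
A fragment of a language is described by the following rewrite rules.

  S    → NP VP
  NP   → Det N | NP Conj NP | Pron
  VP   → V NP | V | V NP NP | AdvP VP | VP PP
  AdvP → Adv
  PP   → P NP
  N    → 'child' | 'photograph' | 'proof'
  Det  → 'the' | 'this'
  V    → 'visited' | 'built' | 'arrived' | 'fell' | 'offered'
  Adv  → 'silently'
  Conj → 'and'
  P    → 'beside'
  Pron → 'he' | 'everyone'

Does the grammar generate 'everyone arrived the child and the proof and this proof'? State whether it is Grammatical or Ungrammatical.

[S [NP [Pron everyone]] [VP [V arrived] [NP [NP [Det the] [N child]] [Conj and] [NP [NP [Det the] [N proof]] [Conj and] [NP [Det this] [N proof]]]]]]
The bracketing above is licensed at every node by one of the given productions, with S at the root.

Grammatical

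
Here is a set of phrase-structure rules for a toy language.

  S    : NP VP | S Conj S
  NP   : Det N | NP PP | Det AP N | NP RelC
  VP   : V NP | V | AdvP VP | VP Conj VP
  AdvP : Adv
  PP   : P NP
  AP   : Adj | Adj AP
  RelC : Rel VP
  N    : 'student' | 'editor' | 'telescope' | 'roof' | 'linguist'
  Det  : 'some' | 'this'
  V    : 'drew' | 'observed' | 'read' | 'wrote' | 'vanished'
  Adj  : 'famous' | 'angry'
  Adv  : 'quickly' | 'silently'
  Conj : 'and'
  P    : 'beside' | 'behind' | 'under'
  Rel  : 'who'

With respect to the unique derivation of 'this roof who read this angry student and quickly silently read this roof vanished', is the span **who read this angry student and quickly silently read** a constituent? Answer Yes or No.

No

[S [NP [NP [Det this] [N roof]] [RelC [Rel who] [VP [VP [V read] [NP [Det this] [AP [Adj angry]] [N student]]] [Conj and] [VP [AdvP [Adv quickly]] [VP [AdvP [Adv silently]] [VP [V read] [NP [Det this] [N roof]]]]]]]] [VP [V vanished]]]
The smallest constituent containing 'who read this angry student and quickly silently read' is the RelC spanning 'who read this angry student and quickly silently read this roof'; no single node in the tree dominates exactly the given words.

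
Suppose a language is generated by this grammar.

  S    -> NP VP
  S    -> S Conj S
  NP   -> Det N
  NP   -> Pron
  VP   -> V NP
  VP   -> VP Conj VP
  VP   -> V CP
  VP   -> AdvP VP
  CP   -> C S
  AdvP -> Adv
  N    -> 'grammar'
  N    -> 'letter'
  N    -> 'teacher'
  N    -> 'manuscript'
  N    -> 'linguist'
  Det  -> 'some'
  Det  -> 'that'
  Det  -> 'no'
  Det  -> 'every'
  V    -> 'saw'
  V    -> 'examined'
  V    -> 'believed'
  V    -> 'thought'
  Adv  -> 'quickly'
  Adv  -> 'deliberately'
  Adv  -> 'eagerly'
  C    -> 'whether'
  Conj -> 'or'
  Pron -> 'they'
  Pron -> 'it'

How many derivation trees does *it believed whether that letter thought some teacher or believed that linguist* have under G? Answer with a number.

The two bracketings:
[S [NP [Pron it]] [VP [VP [V believed] [CP [C whether] [S [NP [Det that] [N letter]] [VP [V thought] [NP [Det some] [N teacher]]]]]] [Conj or] [VP [V believed] [NP [Det that] [N linguist]]]]]
[S [NP [Pron it]] [VP [V believed] [CP [C whether] [S [NP [Det that] [N letter]] [VP [VP [V thought] [NP [Det some] [N teacher]]] [Conj or] [VP [V believed] [NP [Det that] [N linguist]]]]]]]]
The trees differ in how a recursive rule is bracketed over the same span.

2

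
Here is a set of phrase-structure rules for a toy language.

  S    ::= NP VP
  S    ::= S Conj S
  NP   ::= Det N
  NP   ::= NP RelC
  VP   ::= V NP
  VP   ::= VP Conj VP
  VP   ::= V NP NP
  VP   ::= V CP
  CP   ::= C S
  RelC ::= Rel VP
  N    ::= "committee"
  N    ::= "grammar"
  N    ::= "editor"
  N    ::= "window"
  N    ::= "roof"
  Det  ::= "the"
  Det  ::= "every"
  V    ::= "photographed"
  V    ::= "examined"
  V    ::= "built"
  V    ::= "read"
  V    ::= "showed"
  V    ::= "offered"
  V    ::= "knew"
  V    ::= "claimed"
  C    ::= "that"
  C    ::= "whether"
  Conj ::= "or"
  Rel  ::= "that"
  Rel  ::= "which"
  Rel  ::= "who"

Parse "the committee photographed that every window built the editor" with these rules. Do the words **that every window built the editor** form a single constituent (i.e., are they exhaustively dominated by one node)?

Yes

[S [NP [Det the] [N committee]] [VP [V photographed] [CP [C that] [S [NP [Det every] [N window]] [VP [V built] [NP [Det the] [N editor]]]]]]]
The words 'that every window built the editor' are exhaustively dominated by a single CP node (built by CP → C S), so they form a constituent.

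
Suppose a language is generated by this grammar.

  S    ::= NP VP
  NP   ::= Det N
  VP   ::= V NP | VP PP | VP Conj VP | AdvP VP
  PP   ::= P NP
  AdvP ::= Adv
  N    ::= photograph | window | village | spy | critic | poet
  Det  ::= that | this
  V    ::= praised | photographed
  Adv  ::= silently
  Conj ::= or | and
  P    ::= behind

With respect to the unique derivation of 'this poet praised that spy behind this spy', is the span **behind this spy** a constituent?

[S [NP [Det this] [N poet]] [VP [VP [V praised] [NP [Det that] [N spy]]] [PP [P behind] [NP [Det this] [N spy]]]]]
The words 'behind this spy' are exhaustively dominated by a single PP node (built by PP → P NP), so they form a constituent.

Yes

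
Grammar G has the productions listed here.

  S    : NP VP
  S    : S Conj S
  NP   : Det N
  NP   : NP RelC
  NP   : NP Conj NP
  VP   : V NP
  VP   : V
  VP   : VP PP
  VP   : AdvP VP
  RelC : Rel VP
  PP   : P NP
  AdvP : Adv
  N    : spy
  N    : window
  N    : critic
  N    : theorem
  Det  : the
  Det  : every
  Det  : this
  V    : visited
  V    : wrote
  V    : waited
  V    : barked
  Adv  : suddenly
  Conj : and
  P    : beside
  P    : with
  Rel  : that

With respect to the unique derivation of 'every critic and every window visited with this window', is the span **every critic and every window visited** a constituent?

[S [NP [NP [Det every] [N critic]] [Conj and] [NP [Det every] [N window]]] [VP [VP [V visited]] [PP [P with] [NP [Det this] [N window]]]]]
The smallest constituent containing 'every critic and every window visited' is the S spanning 'every critic and every window visited with this window'; no single node in the tree dominates exactly the given words.

No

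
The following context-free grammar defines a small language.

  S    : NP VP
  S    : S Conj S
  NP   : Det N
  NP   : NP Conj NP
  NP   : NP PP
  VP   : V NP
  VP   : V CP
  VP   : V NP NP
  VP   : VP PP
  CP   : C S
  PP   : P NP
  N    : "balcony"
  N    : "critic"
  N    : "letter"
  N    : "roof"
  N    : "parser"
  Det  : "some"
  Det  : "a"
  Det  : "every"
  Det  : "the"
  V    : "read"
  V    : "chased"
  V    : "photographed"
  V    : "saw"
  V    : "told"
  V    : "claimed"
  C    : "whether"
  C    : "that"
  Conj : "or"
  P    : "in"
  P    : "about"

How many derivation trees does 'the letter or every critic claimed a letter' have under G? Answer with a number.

1

[S [NP [NP [Det the] [N letter]] [Conj or] [NP [Det every] [N critic]]] [VP [V claimed] [NP [Det a] [N letter]]]]
No rule offers an alternative attachment or grouping for any span, so this is the only derivation.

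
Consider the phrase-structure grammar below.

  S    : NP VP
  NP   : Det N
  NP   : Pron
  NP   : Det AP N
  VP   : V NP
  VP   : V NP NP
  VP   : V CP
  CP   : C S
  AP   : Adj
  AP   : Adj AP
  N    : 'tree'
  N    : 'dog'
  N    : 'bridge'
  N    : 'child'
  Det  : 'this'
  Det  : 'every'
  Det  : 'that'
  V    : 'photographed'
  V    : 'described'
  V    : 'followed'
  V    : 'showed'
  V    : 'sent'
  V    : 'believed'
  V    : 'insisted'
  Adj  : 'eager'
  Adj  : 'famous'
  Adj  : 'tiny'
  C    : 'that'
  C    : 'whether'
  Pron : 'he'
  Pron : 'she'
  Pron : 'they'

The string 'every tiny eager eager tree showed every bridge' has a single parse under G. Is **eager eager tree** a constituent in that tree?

[S [NP [Det every] [AP [Adj tiny] [AP [Adj eager] [AP [Adj eager]]]] [N tree]] [VP [V showed] [NP [Det every] [N bridge]]]]
The smallest constituent containing 'eager eager tree' is the NP spanning 'every tiny eager eager tree'; no single node in the tree dominates exactly the given words.

No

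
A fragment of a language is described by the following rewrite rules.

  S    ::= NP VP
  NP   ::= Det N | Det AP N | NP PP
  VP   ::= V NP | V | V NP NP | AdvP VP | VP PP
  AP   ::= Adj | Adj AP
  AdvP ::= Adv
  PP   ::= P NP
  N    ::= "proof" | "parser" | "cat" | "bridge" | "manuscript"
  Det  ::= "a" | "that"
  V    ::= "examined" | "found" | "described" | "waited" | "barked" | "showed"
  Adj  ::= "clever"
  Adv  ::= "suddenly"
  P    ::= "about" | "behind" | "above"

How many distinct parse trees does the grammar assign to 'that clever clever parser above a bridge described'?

1

[S [NP [NP [Det that] [AP [Adj clever] [AP [Adj clever]]] [N parser]] [PP [P above] [NP [Det a] [N bridge]]]] [VP [V described]]]
No rule offers an alternative attachment or grouping for any span, so this is the only derivation.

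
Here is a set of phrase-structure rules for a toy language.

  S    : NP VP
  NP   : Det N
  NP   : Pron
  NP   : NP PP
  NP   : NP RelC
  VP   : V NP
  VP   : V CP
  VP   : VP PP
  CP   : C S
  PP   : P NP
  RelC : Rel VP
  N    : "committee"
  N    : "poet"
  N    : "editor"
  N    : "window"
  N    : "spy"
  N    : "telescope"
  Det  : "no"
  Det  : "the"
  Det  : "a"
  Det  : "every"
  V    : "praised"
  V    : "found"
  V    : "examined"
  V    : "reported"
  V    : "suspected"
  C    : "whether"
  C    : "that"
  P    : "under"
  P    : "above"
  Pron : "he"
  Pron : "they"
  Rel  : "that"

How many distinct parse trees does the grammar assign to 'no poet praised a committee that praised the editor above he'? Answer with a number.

Two of the 4 distinct bracketings:
[S [NP [Det no] [N poet]] [VP [V praised] [NP [NP [NP [Det a] [N committee]] [RelC [Rel that] [VP [V praised] [NP [Det the] [N editor]]]]] [PP [P above] [NP [Pron he]]]]]]
[S [NP [Det no] [N poet]] [VP [V praised] [NP [NP [Det a] [N committee]] [RelC [Rel that] [VP [V praised] [NP [NP [Det the] [N editor]] [PP [P above] [NP [Pron he]]]]]]]]]
The trees differ in how a recursive rule is bracketed over the same span.

4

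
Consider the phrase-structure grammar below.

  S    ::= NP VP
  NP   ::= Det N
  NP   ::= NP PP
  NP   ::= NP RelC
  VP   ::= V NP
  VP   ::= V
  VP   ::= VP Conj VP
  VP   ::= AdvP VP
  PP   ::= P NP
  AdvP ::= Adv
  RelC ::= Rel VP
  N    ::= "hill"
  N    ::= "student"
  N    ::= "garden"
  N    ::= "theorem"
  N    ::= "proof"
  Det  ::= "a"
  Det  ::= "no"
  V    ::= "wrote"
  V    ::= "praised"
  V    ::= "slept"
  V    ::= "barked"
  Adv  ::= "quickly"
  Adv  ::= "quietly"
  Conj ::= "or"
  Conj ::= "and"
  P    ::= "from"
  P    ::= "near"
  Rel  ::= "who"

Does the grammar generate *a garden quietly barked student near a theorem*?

Ungrammatical

A V word can never sit immediately before an N word in any string this grammar generates, so the substring 'barked student' rules out a derivation.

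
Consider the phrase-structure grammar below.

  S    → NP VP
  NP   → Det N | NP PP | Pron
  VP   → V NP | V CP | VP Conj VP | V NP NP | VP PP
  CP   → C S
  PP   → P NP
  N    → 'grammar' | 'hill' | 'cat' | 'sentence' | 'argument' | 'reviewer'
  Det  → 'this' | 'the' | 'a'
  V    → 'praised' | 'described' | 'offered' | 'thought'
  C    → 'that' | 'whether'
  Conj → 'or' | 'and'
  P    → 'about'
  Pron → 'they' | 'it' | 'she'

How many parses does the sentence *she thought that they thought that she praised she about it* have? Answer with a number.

4

Two of the 4 distinct bracketings:
[S [NP [Pron she]] [VP [V thought] [CP [C that] [S [NP [Pron they]] [VP [V thought] [CP [C that] [S [NP [Pron she]] [VP [V praised] [NP [NP [Pron she]] [PP [P about] [NP [Pron it]]]]]]]]]]]]
[S [NP [Pron she]] [VP [V thought] [CP [C that] [S [NP [Pron they]] [VP [V thought] [CP [C that] [S [NP [Pron she]] [VP [VP [V praised] [NP [Pron she]]] [PP [P about] [NP [Pron it]]]]]]]]]]]
The difference turns on whether NP → NP PP is used at the relevant span, versus an alternative expansion of NP.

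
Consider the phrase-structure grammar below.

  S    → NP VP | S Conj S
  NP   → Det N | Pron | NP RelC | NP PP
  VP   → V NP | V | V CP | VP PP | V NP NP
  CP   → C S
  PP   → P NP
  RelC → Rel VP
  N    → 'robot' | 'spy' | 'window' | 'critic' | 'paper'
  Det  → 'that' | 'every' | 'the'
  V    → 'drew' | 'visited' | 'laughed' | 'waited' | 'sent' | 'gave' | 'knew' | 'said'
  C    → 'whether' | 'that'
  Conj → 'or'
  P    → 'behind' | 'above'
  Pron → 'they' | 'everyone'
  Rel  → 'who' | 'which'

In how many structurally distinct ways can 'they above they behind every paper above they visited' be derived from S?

Two of the 5 distinct bracketings:
[S [NP [NP [Pron they]] [PP [P above] [NP [NP [Pron they]] [PP [P behind] [NP [NP [Det every] [N paper]] [PP [P above] [NP [Pron they]]]]]]]] [VP [V visited]]]
[S [NP [NP [Pron they]] [PP [P above] [NP [NP [NP [Pron they]] [PP [P behind] [NP [Det every] [N paper]]]] [PP [P above] [NP [Pron they]]]]]] [VP [V visited]]]
The trees differ in how a recursive rule is bracketed over the same span.

5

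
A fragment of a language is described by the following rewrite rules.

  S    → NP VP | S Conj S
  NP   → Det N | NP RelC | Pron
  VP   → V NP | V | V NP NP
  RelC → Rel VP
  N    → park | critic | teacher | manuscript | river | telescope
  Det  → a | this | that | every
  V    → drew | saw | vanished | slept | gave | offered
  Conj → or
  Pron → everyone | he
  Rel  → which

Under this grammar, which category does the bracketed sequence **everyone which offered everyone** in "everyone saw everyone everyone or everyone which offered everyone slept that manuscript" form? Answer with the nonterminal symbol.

NP

[S [S [NP [Pron everyone]] [VP [V saw] [NP [Pron everyone]] [NP [Pron everyone]]]] [Conj or] [S [NP [NP [Pron everyone]] [RelC [Rel which] [VP [V offered] [NP [Pron everyone]]]]] [VP [V slept] [NP [Det that] [N manuscript]]]]]
The span 'everyone which offered everyone' is the NP node built by NP → NP RelC.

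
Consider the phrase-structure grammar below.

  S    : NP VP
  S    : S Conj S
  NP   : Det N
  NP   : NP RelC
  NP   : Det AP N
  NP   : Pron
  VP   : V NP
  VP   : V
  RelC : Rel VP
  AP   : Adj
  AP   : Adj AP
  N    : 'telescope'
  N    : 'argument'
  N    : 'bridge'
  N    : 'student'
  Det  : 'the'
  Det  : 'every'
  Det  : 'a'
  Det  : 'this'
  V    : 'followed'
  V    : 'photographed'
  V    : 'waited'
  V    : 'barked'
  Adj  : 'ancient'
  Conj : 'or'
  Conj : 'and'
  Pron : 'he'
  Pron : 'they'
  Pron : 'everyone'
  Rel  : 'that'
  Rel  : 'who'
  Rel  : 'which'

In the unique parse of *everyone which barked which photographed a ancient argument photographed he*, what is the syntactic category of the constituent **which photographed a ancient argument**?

S
  NP
    NP
      NP
        Pron: everyone
      RelC
        Rel: which
        VP
          V: barked
    RelC
      Rel: which
      VP
        V: photographed
        NP
          Det: a
          AP
            Adj: ancient
          N: argument
  VP
    V: photographed
    NP
      Pron: he
The span 'which photographed a ancient argument' is the RelC node built by RelC → Rel VP.

RelC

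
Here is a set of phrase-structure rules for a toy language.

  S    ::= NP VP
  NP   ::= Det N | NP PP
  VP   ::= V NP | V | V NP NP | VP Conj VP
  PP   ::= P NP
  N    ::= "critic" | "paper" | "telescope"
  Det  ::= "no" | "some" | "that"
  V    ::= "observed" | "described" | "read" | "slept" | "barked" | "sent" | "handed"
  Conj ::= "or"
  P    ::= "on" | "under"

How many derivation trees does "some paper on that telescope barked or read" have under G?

[S [NP [NP [Det some] [N paper]] [PP [P on] [NP [Det that] [N telescope]]]] [VP [VP [V barked]] [Conj or] [VP [V read]]]]
No rule offers an alternative attachment or grouping for any span, so this is the only derivation.

1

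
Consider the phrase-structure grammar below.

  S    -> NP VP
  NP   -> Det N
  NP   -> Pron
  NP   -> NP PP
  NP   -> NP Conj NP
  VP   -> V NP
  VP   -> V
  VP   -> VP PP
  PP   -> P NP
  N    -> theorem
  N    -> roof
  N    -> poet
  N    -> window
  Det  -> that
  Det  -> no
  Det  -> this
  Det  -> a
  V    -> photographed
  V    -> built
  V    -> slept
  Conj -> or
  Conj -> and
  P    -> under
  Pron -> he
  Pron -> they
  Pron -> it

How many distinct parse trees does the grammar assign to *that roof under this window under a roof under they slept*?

5

Two of the 5 distinct bracketings:
[S [NP [NP [Det that] [N roof]] [PP [P under] [NP [NP [Det this] [N window]] [PP [P under] [NP [NP [Det a] [N roof]] [PP [P under] [NP [Pron they]]]]]]]] [VP [V slept]]]
[S [NP [NP [Det that] [N roof]] [PP [P under] [NP [NP [NP [Det this] [N window]] [PP [P under] [NP [Det a] [N roof]]]] [PP [P under] [NP [Pron they]]]]]] [VP [V slept]]]
The trees differ in how a recursive rule is bracketed over the same span.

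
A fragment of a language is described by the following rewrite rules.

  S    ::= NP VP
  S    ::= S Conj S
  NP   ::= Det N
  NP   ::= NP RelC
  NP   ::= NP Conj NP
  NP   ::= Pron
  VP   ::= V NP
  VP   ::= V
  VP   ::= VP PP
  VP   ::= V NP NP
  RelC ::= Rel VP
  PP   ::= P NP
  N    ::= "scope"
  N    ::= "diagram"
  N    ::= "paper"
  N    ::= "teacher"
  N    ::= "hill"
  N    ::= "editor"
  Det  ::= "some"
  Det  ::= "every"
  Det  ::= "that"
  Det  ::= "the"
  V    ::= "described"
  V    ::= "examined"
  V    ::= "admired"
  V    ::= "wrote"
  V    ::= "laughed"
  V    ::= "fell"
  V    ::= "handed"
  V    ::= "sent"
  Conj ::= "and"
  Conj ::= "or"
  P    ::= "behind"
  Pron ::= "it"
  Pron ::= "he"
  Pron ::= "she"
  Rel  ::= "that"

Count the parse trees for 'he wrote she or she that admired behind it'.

4

Two of the 4 distinct bracketings:
[S [NP [Pron he]] [VP [V wrote] [NP [NP [NP [Pron she]] [Conj or] [NP [Pron she]]] [RelC [Rel that] [VP [VP [V admired]] [PP [P behind] [NP [Pron it]]]]]]]]
[S [NP [Pron he]] [VP [V wrote] [NP [NP [Pron she]] [Conj or] [NP [NP [Pron she]] [RelC [Rel that] [VP [VP [V admired]] [PP [P behind] [NP [Pron it]]]]]]]]]
The trees differ in how a recursive rule is bracketed over the same span.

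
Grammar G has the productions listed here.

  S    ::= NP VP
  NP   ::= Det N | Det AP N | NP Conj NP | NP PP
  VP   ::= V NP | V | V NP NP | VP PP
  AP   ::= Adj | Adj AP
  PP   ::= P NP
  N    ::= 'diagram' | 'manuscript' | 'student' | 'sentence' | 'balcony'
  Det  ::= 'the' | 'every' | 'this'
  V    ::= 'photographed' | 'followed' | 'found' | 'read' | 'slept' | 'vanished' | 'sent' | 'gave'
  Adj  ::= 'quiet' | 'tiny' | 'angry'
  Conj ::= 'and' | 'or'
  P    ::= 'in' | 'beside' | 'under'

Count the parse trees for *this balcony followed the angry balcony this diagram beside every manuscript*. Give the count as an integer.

The two bracketings:
[S [NP [Det this] [N balcony]] [VP [V followed] [NP [Det the] [AP [Adj angry]] [N balcony]] [NP [NP [Det this] [N diagram]] [PP [P beside] [NP [Det every] [N manuscript]]]]]]
[S [NP [Det this] [N balcony]] [VP [VP [V followed] [NP [Det the] [AP [Adj angry]] [N balcony]] [NP [Det this] [N diagram]]] [PP [P beside] [NP [Det every] [N manuscript]]]]]
The difference turns on whether NP → NP PP is used at the relevant span, versus an alternative expansion of NP.

2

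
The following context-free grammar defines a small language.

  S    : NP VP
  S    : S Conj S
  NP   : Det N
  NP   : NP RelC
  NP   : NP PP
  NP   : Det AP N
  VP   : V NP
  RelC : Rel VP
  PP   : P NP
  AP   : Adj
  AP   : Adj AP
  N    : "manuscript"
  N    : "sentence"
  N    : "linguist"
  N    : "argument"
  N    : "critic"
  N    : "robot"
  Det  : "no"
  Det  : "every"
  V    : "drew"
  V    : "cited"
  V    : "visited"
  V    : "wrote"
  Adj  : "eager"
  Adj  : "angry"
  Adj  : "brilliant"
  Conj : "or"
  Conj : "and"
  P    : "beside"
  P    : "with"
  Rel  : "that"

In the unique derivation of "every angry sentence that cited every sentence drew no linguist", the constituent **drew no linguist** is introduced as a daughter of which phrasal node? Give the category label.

S
  NP
    NP
      Det: every
      AP
        Adj: angry
      N: sentence
    RelC
      Rel: that
      VP
        V: cited
        NP
          Det: every
          N: sentence
  VP
    V: drew
    NP
      Det: no
      N: linguist
The span 'drew no linguist' is the VP node built by VP → V NP.
Its mother is the S built by S → NP VP.

S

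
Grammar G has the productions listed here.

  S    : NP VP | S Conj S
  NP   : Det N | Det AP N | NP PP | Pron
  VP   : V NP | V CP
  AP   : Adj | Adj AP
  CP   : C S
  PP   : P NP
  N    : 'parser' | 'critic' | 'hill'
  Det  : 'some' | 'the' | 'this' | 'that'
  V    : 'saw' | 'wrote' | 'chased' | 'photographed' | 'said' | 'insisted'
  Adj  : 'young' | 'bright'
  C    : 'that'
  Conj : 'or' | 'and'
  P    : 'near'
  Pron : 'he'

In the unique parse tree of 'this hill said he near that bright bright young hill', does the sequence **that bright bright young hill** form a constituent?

[S [NP [Det this] [N hill]] [VP [V said] [NP [NP [Pron he]] [PP [P near] [NP [Det that] [AP [Adj bright] [AP [Adj bright] [AP [Adj young]]]] [N hill]]]]]]
The words 'that bright bright young hill' are exhaustively dominated by a single NP node (built by NP → Det AP N), so they form a constituent.

Yes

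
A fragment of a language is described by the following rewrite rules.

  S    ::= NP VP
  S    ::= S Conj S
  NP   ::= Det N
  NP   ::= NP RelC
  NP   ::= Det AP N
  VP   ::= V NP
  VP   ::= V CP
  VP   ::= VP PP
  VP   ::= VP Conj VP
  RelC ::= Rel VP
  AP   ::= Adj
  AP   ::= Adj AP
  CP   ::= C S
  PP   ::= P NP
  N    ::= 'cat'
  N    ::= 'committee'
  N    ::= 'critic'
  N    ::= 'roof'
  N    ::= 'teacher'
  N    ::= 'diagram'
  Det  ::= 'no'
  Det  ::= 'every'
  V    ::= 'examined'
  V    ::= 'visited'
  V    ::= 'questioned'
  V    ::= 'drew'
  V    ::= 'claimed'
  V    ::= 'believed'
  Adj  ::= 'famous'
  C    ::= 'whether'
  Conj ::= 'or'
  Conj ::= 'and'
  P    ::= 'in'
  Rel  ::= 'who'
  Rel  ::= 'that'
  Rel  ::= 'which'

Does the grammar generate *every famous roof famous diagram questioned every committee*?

Ungrammatical

An N word can never sit immediately before an Adj word in any string this grammar generates, so the substring 'roof famous' rules out a derivation.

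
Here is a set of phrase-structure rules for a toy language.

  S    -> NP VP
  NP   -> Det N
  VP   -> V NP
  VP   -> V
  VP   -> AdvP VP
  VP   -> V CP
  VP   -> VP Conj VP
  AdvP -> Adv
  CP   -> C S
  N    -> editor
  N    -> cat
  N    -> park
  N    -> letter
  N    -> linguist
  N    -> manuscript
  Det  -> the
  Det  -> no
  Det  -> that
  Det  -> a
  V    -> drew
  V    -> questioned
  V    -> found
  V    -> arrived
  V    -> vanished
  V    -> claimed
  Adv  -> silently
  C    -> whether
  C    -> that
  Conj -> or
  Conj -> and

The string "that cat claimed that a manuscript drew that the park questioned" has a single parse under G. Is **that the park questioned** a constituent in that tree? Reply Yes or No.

Yes

[S [NP [Det that] [N cat]] [VP [V claimed] [CP [C that] [S [NP [Det a] [N manuscript]] [VP [V drew] [CP [C that] [S [NP [Det the] [N park]] [VP [V questioned]]]]]]]]]
The words 'that the park questioned' are exhaustively dominated by a single CP node (built by CP → C S), so they form a constituent.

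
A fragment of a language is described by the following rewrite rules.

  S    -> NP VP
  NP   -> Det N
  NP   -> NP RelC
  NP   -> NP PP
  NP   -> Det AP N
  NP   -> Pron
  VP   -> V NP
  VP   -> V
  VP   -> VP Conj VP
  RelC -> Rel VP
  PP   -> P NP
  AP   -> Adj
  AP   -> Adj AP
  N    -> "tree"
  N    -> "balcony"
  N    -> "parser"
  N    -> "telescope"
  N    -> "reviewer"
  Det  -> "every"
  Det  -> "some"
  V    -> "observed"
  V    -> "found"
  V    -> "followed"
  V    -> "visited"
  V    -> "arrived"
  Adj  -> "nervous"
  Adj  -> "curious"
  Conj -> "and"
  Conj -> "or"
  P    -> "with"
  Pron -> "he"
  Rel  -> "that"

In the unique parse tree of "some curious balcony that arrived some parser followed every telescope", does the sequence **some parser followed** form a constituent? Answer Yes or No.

No

[S [NP [NP [Det some] [AP [Adj curious]] [N balcony]] [RelC [Rel that] [VP [V arrived] [NP [Det some] [N parser]]]]] [VP [V followed] [NP [Det every] [N telescope]]]]
The smallest constituent containing 'some parser followed' is the S spanning 'some curious balcony that arrived some parser followed every telescope'; no single node in the tree dominates exactly the given words.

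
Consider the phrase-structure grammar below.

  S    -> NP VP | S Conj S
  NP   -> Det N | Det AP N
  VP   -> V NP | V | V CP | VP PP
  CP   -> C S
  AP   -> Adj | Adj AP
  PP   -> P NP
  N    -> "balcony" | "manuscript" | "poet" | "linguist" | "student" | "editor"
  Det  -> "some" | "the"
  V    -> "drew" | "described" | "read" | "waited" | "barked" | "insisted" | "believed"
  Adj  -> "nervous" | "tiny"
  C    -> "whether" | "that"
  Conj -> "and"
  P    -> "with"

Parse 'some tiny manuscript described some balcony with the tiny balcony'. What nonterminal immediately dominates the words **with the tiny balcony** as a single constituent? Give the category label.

PP

S
  NP
    Det: some
    AP
      Adj: tiny
    N: manuscript
  VP
    VP
      V: described
      NP
        Det: some
        N: balcony
    PP
      P: with
      NP
        Det: the
        AP
          Adj: tiny
        N: balcony
The span 'with the tiny balcony' is the PP node built by PP → P NP.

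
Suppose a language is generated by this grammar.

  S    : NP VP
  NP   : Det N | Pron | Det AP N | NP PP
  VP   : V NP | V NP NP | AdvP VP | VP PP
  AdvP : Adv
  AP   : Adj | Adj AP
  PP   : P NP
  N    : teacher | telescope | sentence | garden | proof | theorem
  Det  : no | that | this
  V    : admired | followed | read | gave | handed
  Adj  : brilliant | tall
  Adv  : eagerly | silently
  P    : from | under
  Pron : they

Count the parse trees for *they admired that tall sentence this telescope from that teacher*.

2

The two bracketings:
[S [NP [Pron they]] [VP [V admired] [NP [Det that] [AP [Adj tall]] [N sentence]] [NP [NP [Det this] [N telescope]] [PP [P from] [NP [Det that] [N teacher]]]]]]
[S [NP [Pron they]] [VP [VP [V admired] [NP [Det that] [AP [Adj tall]] [N sentence]] [NP [Det this] [N telescope]]] [PP [P from] [NP [Det that] [N teacher]]]]]
The difference turns on whether NP → NP PP is used at the relevant span, versus an alternative expansion of NP.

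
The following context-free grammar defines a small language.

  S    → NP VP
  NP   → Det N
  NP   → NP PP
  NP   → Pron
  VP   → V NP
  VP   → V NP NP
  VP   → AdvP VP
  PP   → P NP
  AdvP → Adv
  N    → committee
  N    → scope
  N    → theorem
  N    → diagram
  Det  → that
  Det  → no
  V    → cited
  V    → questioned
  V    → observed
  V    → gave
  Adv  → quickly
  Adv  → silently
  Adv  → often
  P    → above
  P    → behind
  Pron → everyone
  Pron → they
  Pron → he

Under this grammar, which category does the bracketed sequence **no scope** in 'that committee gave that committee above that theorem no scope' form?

NP

S
  NP
    Det: that
    N: committee
  VP
    V: gave
    NP
      NP
        Det: that
        N: committee
      PP
        P: above
        NP
          Det: that
          N: theorem
    NP
      Det: no
      N: scope
The span 'no scope' is the NP node built by NP → Det N.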